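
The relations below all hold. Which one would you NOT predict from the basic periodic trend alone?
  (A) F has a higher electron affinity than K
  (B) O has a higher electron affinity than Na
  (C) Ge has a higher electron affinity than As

(C)

The general trend: electron affinity increases across a period and decreases down a group.
(A) F (period 2, group 17) vs K (period 4, group 1): the stated order agrees with the simple trend.
(B) O (period 2, group 16) vs Na (period 3, group 1): the stated order agrees with the simple trend.
(C) Ge (period 4, group 14) vs As (period 4, group 15): the stated order contradicts the simple trend.
The exception is (C): adding an electron to As's half-filled 4p³ is unfavourable, so Ge (4p²) has the more exothermic EA.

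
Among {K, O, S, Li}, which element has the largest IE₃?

Li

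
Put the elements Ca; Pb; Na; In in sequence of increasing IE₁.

Na < In < Ca < Pb

Na is in period 3, group 1; Ca is in period 4, group 2; In is in period 5, group 13; Pb is in period 6, group 14.
First ionization energy rises across a period (greater Z_eff holds electrons more tightly) and falls down a group (valence electrons are farther from the nucleus).
A diagonal step moves right (one effect) and down (the opposite effect) at once.
In > Na: period and group pull opposite ways; the across-period shift dominates (558 vs 496 kJ/mol).
Ca > In: the two effects oppose for this pair; the down-group effect wins (590 vs 558 kJ/mol).
Pb > Ca: period and group pull opposite ways; the across-period shift dominates (716 vs 590 kJ/mol).
Approximate values (kJ/mol): Na 496, Ca 590, In 558, Pb 716.
So from lowest to highest: Na < In < Ca < Pb.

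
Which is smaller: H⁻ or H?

H

Forming H⁻ adds 1 electron to H. More electron–electron repulsion in the same shell, with unchanged nuclear charge, lets the cloud expand.
An anion is larger than its parent atom: H⁻ > H.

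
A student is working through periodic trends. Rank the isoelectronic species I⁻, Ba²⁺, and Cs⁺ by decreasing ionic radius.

I⁻ > Cs⁺ > Ba²⁺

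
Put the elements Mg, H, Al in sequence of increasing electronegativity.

H is in period 1, group 1; Mg is in period 3, group 2; Al is in period 3, group 13.
Smaller atoms with higher effective nuclear charge are more electronegative.
These span different periods and groups, so the two trends combine.
Al > Mg: both are in period 3; the period trend gives Al the larger value.
H > Al: period and group pull opposite ways; the down-group shift dominates (2.20 vs 1.61).
For reference (Pauling): H 2.20, Mg 1.31, Al 1.61.
So from lowest to highest: Mg < Al < H.

Mg < Al < H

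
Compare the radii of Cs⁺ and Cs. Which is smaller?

Forming Cs⁺ removes 1 electron from Cs. Fewer electrons for the same nuclear charge means less shielding and a higher Z_eff on the remaining electrons, and for main-group metals the entire outer shell is lost.
A cation is smaller than its parent atom: Cs⁺ < Cs.

Cs⁺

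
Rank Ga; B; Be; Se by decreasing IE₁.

Se > Be > B > Ga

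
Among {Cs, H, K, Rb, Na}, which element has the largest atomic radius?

Cs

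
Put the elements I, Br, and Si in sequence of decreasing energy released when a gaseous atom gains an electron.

Si is in period 3, group 14; Br is in period 4, group 17; I is in period 5, group 17.
Adding an electron releases more energy for atoms nearer the top right (short of the noble gases).
These span different periods and groups, so the two trends combine.
I > Si: period and group pull opposite ways; the across-period shift dominates (295 vs 134 kJ/mol).
Br > I: Br sits above I in group 17, so the down-group effect alone puts Br higher.
Approximate values (kJ/mol): Si 134, Br 325, I 295.
So from highest to lowest: Br > I > Si.

Br, I, Si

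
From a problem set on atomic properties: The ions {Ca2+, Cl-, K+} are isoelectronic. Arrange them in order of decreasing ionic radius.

Cl- > K+ > Ca2+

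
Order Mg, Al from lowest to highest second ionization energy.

Mg < Al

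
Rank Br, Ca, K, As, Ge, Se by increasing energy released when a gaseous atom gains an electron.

K is in period 4, group 1; Ca is in period 4, group 2; Ge is in period 4, group 14; As is in period 4, group 15; Se is in period 4, group 16; Br is in period 4, group 17.
EA tends to increase across a period and decrease down a group, though the pattern is less regular than for IE or radius.
All lie in period 4; the across-period trend (electron affinity increases left to right) applies, with the exception below.
Note the exception: K has a higher electron affinity than Ca, contrary to the simple trend — adding an electron to Ca (ns²) has to open a new, higher-energy np subshell, which is unfavourable.
Note the exception: Ge has a higher electron affinity than As, contrary to the simple trend — adding an electron to As's half-filled 4p³ is unfavourable, so Ge (4p²) has the more exothermic EA.
Tabulated electron affinity (kJ/mol): K 48, Ca 2, Ge 119, As 78, Se 195, Br 325.
So from lowest to highest: Ca < K < As < Ge < Se < Br.

Ca, K, As, Ge, Se, Br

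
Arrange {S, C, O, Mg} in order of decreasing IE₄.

Mg, O, C, S

IE_4 is the cost of taking one more electron from the +3 cation: S³⁺ still has 3 valence electrons; C³⁺ still has 1 valence electron; O³⁺ still has 3 valence electrons; Mg³⁺ is already 1 electron into the core.
Core electrons are held far more tightly than valence electrons, so Mg tops the IE_4 order.
Valence configurations: S³⁺ [Ne]3s²3p¹, C³⁺ [He]2s¹, O³⁺ [He]2s²2p¹.
The numbers (kJ/mol): S 4556, C 6223, O 7469, Mg 10543.
Putting it together, IE_4: S < C < O < Mg.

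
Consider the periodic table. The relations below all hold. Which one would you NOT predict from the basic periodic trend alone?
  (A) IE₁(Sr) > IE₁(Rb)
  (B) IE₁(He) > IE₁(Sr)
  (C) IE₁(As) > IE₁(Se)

The general trend: IE₁ increases across a period and decreases down a group.
(A) Sr (period 5, group 2) vs Rb (period 5, group 1): the stated order agrees with the simple trend.
(B) He (period 1, group 18) vs Sr (period 5, group 2): the stated order agrees with the simple trend.
(C) As (period 4, group 15) vs Se (period 4, group 16): the stated order contradicts the simple trend.
The exception is (C): Se (4p⁴) ionizes more easily than half-filled As (4p³).

(C)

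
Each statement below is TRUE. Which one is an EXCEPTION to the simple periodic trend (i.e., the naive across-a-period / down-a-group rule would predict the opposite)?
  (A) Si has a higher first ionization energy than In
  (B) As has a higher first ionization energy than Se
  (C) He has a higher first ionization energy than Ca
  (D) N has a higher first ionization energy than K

The general trend: first ionization energy increases across a period and decreases down a group.
(A) Si (period 3, group 14) vs In (period 5, group 13): the stated order agrees with the simple trend.
(B) As (period 4, group 15) vs Se (period 4, group 16): the stated order contradicts the simple trend.
(C) He (period 1, group 18) vs Ca (period 4, group 2): the stated order agrees with the simple trend.
(D) N (period 2, group 15) vs K (period 4, group 1): the stated order agrees with the simple trend.
The exception is (B): Se (4p⁴) ionizes more easily than half-filled As (4p³).

(B)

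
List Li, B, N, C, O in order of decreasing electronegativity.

Electronegativity increases across a period and decreases down a group, tracking effective nuclear charge and atomic size.
All lie in period 2, so electronegativity increases left to right.
So from highest to lowest: O > N > C > B > Li.

O > N > C > B > Li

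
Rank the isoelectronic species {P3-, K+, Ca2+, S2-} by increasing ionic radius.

Ca2+ < K+ < S2- < P3-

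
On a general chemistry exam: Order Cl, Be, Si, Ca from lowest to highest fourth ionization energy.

Si < Cl < Ca < Be

IE_4 is the cost of taking one more electron from the +3 cation: Cl³⁺ still has 4 valence electrons; Be³⁺ is already 1 electron into the core; Si³⁺ still has 1 valence electron; Ca³⁺ is already 1 electron into the core.
Pulling an electron out of a noble-gas core costs far more than removing a remaining valence electron, so Ca and Be sit at the high end of IE_4.
Valence configurations: Cl³⁺ [Ne]3s²3p², Si³⁺ [Ne]3s¹.
Tabulated IE_4 (kJ/mol): Cl 5159, Be 21007, Si 4356, Ca 6491.
Putting it together, IE_4: Si < Cl < Ca < Be.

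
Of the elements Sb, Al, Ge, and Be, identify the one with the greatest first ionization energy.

Be is in period 2, group 2; Al is in period 3, group 13; Ge is in period 4, group 14; Sb is in period 5, group 15.
Removing the outermost electron gets harder across a period and easier down a group.
A diagonal step moves right (one effect) and down (the opposite effect) at once.
Ge > Al: the two effects oppose for this pair; the across-period effect wins (762 vs 578 kJ/mol).
Sb > Ge: the two effects oppose for this pair; the across-period effect wins (831 vs 762 kJ/mol).
Be > Sb: the two effects oppose for this pair; the down-group effect wins (900 vs 831 kJ/mol).
For reference (kJ/mol): Be 900, Al 578, Ge 762, Sb 831.
The greatest first ionization energy among these belongs to Be.

Be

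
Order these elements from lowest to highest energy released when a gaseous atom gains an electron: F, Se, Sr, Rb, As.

F is in period 2, group 17; As is in period 4, group 15; Se is in period 4, group 16; Rb is in period 5, group 1; Sr is in period 5, group 2.
EA tends to increase across a period and decrease down a group, though the pattern is less regular than for IE or radius.
Here both period and group differ, so the two effects have to be weighed against each other.
Rb > Sr: this pair runs against the simple trend — see the exception note.
As > Rb: relative to Rb, both the across-period and down-group shifts push As's electron affinity up.
Se > As: both are in period 4; the period trend gives Se the larger value.
F > Se: relative to Se, both the across-period and down-group shifts push F's electron affinity up.
Note the exception: Rb has a higher electron affinity than Sr, contrary to the simple trend — adding an electron to Sr (ns²) has to open a new, higher-energy np subshell, which is unfavourable.
For reference (kJ/mol): F 328, As 78, Se 195, Rb 47, Sr 5.
So from lowest to highest: Sr < Rb < As < Se < F.

Sr < Rb < As < Se < F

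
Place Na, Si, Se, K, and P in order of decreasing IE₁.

P > Se > Si > Na > K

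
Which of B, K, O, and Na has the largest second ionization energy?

Na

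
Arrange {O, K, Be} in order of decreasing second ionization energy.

O > K > Be

After 1 electron has been removed, what remains? O⁺ still has 5 valence electrons; K⁺ is the bare [Ar] core; Be⁺ still has 1 valence electron.
Usually core removal costs more than valence removal, but here the competition is close: a tightly held n=2 valence electron can cost more to remove than an n=3 core electron, so the actual values have to decide it.
Valence configurations: O⁺ [He]2s²2p³, Be⁺ [He]2s¹.
Approximate IE_2 values (kJ/mol): O 3388, K 3052, Be 1757.
Hence IE_2: Be < K < O.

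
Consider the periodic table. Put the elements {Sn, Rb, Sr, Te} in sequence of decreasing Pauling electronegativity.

Te > Sn > Sr > Rb

EN rises left→right (higher Z_eff, smaller atoms) and falls top→bottom (larger, more shielded atoms).
All lie in period 5, so electronegativity increases left to right.
So from highest to lowest: Te > Sn > Sr > Rb.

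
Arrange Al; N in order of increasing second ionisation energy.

Al, N

The second ionization energy removes an electron from the +1 ion. For each element: Al⁺ still has 2 valence electrons; N⁺ still has 4 valence electrons.
All are still removing valence electrons, so compare the +1 ions as you would atoms: IE_2 generally rises across a period (higher Z_eff) and falls down a group (larger shell), subject to the usual subshell exceptions.
Valence configurations: Al⁺ [Ne]3s², N⁺ [He]2s²2p².
Tabulated IE_2 (kJ/mol): Al 1817, N 2856.
So the second ionization energies run Al < N.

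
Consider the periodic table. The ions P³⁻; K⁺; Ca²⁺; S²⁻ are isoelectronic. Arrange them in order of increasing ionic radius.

Ca²⁺, K⁺, S²⁻, P³⁻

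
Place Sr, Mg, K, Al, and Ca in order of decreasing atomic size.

Atomic radius shrinks across a period as nuclear charge pulls the same shell inward, and grows down a group as new shells are added.
Here both period and group differ, so the two effects have to be weighed against each other.
Mg > Al: Mg lies to the left of Al in period 3, so the across-period effect alone puts Mg larger.
Ca > Mg: Ca sits below Mg in group 2, so the down-group effect alone puts Ca larger.
Sr > Ca: they share group 2; the group trend gives Sr the larger value.
K > Sr: the two effects oppose for this pair; the across-period effect wins (196 vs 185 pm).
Tabulated atomic radius (pm): Mg 139, Al 126, K 196, Ca 171, Sr 185.
So from largest to smallest: K > Sr > Ca > Mg > Al.

K > Sr > Ca > Mg > Al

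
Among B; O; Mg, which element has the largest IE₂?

O

Consider each +1 ion: B⁺ still has 2 valence electrons; O⁺ still has 5 valence electrons; Mg⁺ still has 1 valence electron.
All are still removing valence electrons, so compare the +1 ions as you would atoms: IE_2 generally rises across a period (higher Z_eff) and falls down a group (larger shell), subject to the usual subshell exceptions.
Valence configurations: B⁺ [He]2s², O⁺ [He]2s²2p³, Mg⁺ [Ne]3s¹.
The numbers (kJ/mol): B 2427, O 3388, Mg 1451.
So the second ionization energies run Mg < B < O.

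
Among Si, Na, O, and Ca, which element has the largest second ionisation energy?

IE_2 is the cost of taking one more electron from the +1 cation: Si⁺ still has 3 valence electrons; Na⁺ is the bare [Ne] core; O⁺ still has 5 valence electrons; Ca⁺ still has 1 valence electron.
Core electrons are held far more tightly than valence electrons, so Na tops the IE_2 order.
Valence configurations: Si⁺ [Ne]3s²3p¹, O⁺ [He]2s²2p³, Ca⁺ [Ar]4s¹.
Approximate IE_2 values (kJ/mol): Si 1577, Na 4562, O 3388, Ca 1145.
Hence IE_2: Ca < Si < O < Na.

Na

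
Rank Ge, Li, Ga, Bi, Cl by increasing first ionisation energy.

Li is in period 2, group 1; Cl is in period 3, group 17; Ga is in period 4, group 13; Ge is in period 4, group 14; Bi is in period 6, group 15.
Across a period the outer electron is held more tightly (higher IE₁); down a group it sits in a higher shell, more shielded, and comes off more easily.
Neither a single period nor a single group — weigh both effects.
Ga > Li: period and group pull opposite ways; the across-period shift dominates (579 vs 520 kJ/mol).
Bi > Ga: the two effects oppose for this pair; the across-period effect wins (703 vs 579 kJ/mol).
Ge > Bi: the two effects oppose for this pair; the down-group effect wins (762 vs 703 kJ/mol).
Cl > Ge: both effects reinforce here, so Cl is clearly the higher of the two.
Approximate values (kJ/mol): Li 520, Cl 1251, Ga 579, Ge 762, Bi 703.
So from lowest to highest: Li < Ga < Bi < Ge < Cl.

Li < Ga < Bi < Ge < Cl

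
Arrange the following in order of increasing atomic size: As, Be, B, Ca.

Moving right in a period, electrons are added to the same shell under a stronger nuclear pull, so atoms get smaller; moving down, a new shell is opened and atoms get larger.
Here both period and group differ, so the two effects have to be weighed against each other.
Be > B: Be lies to the left of B in period 2, so the across-period effect alone puts Be larger.
As > Be: the two effects oppose for this pair; the down-group effect wins (121 vs 102 pm).
Ca > As: Ca lies to the left of As in period 4, so the across-period effect alone puts Ca larger.
Approximate values (pm): Be 102, B 85, Ca 171, As 121.
So from smallest to largest: B < Be < As < Ca.

B < Be < As < Ca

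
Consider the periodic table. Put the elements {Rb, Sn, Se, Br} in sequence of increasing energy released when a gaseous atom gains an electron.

Se is in period 4, group 16; Br is in period 4, group 17; Rb is in period 5, group 1; Sn is in period 5, group 14.
Adding an electron releases more energy for atoms nearer the top right (short of the noble gases).
Here both period and group differ, so the two effects have to be weighed against each other.
Sn > Rb: both are in period 5; the period trend gives Sn the larger value.
Se > Sn: both effects reinforce here, so Se is clearly the higher of the two.
Br > Se: both are in period 4; the period trend gives Br the larger value.
Tabulated electron affinity (kJ/mol): Se 195, Br 325, Rb 47, Sn 107.
So from lowest to highest: Rb < Sn < Se < Br.

Rb < Sn < Se < Br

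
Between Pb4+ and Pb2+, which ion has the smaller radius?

Both ions have Z = 82 protons, but Pb4+ has lost more electrons, so its remaining electrons feel a larger effective nuclear charge per electron and are pulled in more tightly.
Higher positive charge → smaller ion, so Pb2+ > Pb4+.

Pb4+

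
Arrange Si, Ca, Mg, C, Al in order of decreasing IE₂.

IE_2 is the cost of taking one more electron from the +1 cation: Si⁺ still has 3 valence electrons; Ca⁺ still has 1 valence electron; Mg⁺ still has 1 valence electron; C⁺ still has 3 valence electrons; Al⁺ still has 2 valence electrons.
All are still removing valence electrons, so compare the +1 ions as you would atoms: IE_2 generally rises across a period (higher Z_eff) and falls down a group (larger shell), subject to the usual subshell exceptions.
Valence configurations: Si⁺ [Ne]3s²3p¹, Ca⁺ [Ar]4s¹, Mg⁺ [Ne]3s¹, C⁺ [He]2s²2p¹, Al⁺ [Ne]3s².
Si⁺ loses a lone 3p electron whereas Al⁺ must break into a filled 3s² pair, so IE_2(Al) > IE_2(Si) even though Si has the higher nuclear charge.
Approximate IE_2 values (kJ/mol): Si 1577, Ca 1145, Mg 1451, C 2353, Al 1817.
So the second ionization energies run Ca < Mg < Si < Al < C.

C > Al > Si > Mg > Ca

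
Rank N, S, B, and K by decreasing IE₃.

N > K > B > S

Consider each +2 ion: N²⁺ still has 3 valence electrons; S²⁺ still has 4 valence electrons; B²⁺ still has 1 valence electron; K²⁺ is already 1 electron into the core.
Usually core removal costs more than valence removal, but here the competition is close: a tightly held n=2 valence electron can cost more to remove than an n=3 core electron, so the actual values have to decide it.
Valence configurations: N²⁺ [He]2s²2p¹, S²⁺ [Ne]3s²3p², B²⁺ [He]2s¹.
The numbers (kJ/mol): N 4578, S 3357, B 3660, K 4420.
Overall IE_3 order: S < B < K < N.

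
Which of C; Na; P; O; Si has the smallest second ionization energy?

Si

IE_2 is the cost of taking one more electron from the +1 cation: C⁺ still has 3 valence electrons; Na⁺ is the bare [Ne] core; P⁺ still has 4 valence electrons; O⁺ still has 5 valence electrons; Si⁺ still has 3 valence electrons.
Breaking into a closed-shell core is much more expensive than removing a leftover valence electron — Na has the largest IE_2 here.
Valence configurations: C⁺ [He]2s²2p¹, P⁺ [Ne]3s²3p², O⁺ [He]2s²2p³, Si⁺ [Ne]3s²3p¹.
The numbers (kJ/mol): C 2353, Na 4562, P 1907, O 3388, Si 1577.
Putting it together, IE_2: Si < P < C < O < Na.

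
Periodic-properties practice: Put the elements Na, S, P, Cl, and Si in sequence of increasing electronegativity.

Na is in period 3, group 1; Si is in period 3, group 14; P is in period 3, group 15; S is in period 3, group 16; Cl is in period 3, group 17.
Electronegativity increases across a period and decreases down a group, tracking effective nuclear charge and atomic size.
All lie in period 3, so electronegativity increases left to right.
So from lowest to highest: Na < Si < P < S < Cl.

Na < Si < P < S < Cl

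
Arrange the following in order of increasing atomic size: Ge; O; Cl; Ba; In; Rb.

O, Cl, Ge, In, Ba, Rb

O is in period 2, group 16; Cl is in period 3, group 17; Ge is in period 4, group 14; Rb is in period 5, group 1; In is in period 5, group 13; Ba is in period 6, group 2.
Radius decreases left→right (rising Z_eff, same n) and increases top→bottom (higher n).
Here both period and group differ, so the two effects have to be weighed against each other.
Cl > O: the two effects oppose for this pair; the down-group effect wins (99 vs 63 pm).
Ge > Cl: both effects reinforce here, so Ge is clearly the larger of the two.
In > Ge: relative to Ge, both the across-period and down-group shifts push In's atomic radius up.
Ba > In: relative to In, both the across-period and down-group shifts push Ba's atomic radius up.
Rb > Ba: the two effects oppose for this pair; the across-period effect wins (210 vs 196 pm).
Tabulated atomic radius (pm): O 63, Cl 99, Ge 121, Rb 210, In 142, Ba 196.
So from smallest to largest: O < Cl < Ge < In < Ba < Rb.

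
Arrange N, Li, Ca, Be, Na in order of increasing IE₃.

N < Ca < Na < Li < Be

IE_3 is the cost of taking one more electron from the +2 cation: N²⁺ still has 3 valence electrons; Li²⁺ is already 1 electron into the core; Ca²⁺ is the bare [Ar] core; Be²⁺ is the bare [He] core; Na²⁺ is already 1 electron into the core.
Breaking into a closed-shell core is much more expensive than removing a leftover valence electron — Ca, Na, Li and Be have the largest IE_3 here.
The numbers (kJ/mol): N 4578, Li 11815, Ca 4912, Be 14849, Na 6910.
So the third ionization energies run N < Ca < Na < Li < Be.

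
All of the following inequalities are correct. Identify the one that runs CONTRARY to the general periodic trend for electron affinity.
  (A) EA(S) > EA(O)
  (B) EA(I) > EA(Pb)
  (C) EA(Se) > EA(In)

The general trend: electron affinity increases across a period and decreases down a group.
(A) S (period 3, group 16) vs O (period 2, group 16): the stated order contradicts the simple trend.
(B) I (period 5, group 17) vs Pb (period 6, group 14): the stated order agrees with the simple trend.
(C) Se (period 4, group 16) vs In (period 5, group 13): the stated order agrees with the simple trend.
The exception is (A): the compact 2p subshell of O repels the added electron more than S's larger 3p does.

(A)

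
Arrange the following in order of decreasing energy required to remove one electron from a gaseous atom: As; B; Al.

B is in period 2, group 13; Al is in period 3, group 13; As is in period 4, group 15.
IE₁ increases left→right with effective nuclear charge and decreases top→bottom as the valence shell moves farther out.
Here both period and group differ, so the two effects have to be weighed against each other.
B > Al: B sits above Al in group 13, so the down-group effect alone puts B higher.
As > B: period and group pull opposite ways; the across-period shift dominates (947 vs 801 kJ/mol).
Approximate values (kJ/mol): B 801, Al 578, As 947.
So from highest to lowest: As > B > Al.

As > B > Al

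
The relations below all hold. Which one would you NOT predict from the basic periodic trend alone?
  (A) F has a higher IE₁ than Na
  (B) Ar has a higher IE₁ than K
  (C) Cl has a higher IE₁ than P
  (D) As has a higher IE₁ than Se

The general trend: IE₁ increases across a period and decreases down a group.
(A) F (period 2, group 17) vs Na (period 3, group 1): the stated order agrees with the simple trend.
(B) Ar (period 3, group 18) vs K (period 4, group 1): the stated order agrees with the simple trend.
(C) Cl (period 3, group 17) vs P (period 3, group 15): the stated order agrees with the simple trend.
(D) As (period 4, group 15) vs Se (period 4, group 16): the stated order contradicts the simple trend.
The exception is (D): Se (4p⁴) ionizes more easily than half-filled As (4p³).

(D)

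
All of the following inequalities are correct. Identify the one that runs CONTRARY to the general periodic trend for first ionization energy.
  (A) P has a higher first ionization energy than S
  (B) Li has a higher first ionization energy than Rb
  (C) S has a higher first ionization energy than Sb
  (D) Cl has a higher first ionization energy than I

(A)

The general trend: first ionization energy increases across a period and decreases down a group.
(A) P (period 3, group 15) vs S (period 3, group 16): the stated order contradicts the simple trend.
(B) Li (period 2, group 1) vs Rb (period 5, group 1): the stated order agrees with the simple trend.
(C) S (period 3, group 16) vs Sb (period 5, group 15): the stated order agrees with the simple trend.
(D) Cl (period 3, group 17) vs I (period 5, group 17): the stated order agrees with the simple trend.
The exception is (A): S (3p⁴) ionizes more easily than half-filled P (3p³) because the paired 3p electron in S is pushed out by e⁻–e⁻ repulsion.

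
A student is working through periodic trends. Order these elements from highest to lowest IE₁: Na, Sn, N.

N is in period 2, group 15; Na is in period 3, group 1; Sn is in period 5, group 14.
First ionization energy rises across a period (greater Z_eff holds electrons more tightly) and falls down a group (valence electrons are farther from the nucleus).
These span different periods and groups, so the two trends combine.
Sn > Na: period and group pull opposite ways; the across-period shift dominates (709 vs 496 kJ/mol).
N > Sn: both effects reinforce here, so N is clearly the higher of the two.
Tabulated first ionization energy (kJ/mol): N 1402, Na 496, Sn 709.
So from highest to lowest: N > Sn > Na.

N, Sn, Na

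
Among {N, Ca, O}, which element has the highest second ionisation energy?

Consider each +1 ion: N⁺ still has 4 valence electrons; Ca⁺ still has 1 valence electron; O⁺ still has 5 valence electrons.
All are still removing valence electrons, so compare the +1 ions as you would atoms: IE_2 generally rises across a period (higher Z_eff) and falls down a group (larger shell), subject to the usual subshell exceptions.
Valence configurations: N⁺ [He]2s²2p², Ca⁺ [Ar]4s¹, O⁺ [He]2s²2p³.
The numbers (kJ/mol): N 2856, Ca 1145, O 3388.
Hence IE_2: Ca < N < O.

O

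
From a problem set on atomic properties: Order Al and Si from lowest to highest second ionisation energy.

Si, Al

After 1 electron has been removed, what remains? Al⁺ still has 2 valence electrons; Si⁺ still has 3 valence electrons.
All are still removing valence electrons, so compare the +1 ions as you would atoms: IE_2 generally rises across a period (higher Z_eff) and falls down a group (larger shell), subject to the usual subshell exceptions.
Valence configurations: Al⁺ [Ne]3s², Si⁺ [Ne]3s²3p¹.
Si⁺ loses a lone 3p electron whereas Al⁺ must break into a filled 3s² pair, so IE_2(Al) > IE_2(Si) even though Si has the higher nuclear charge.
The numbers (kJ/mol): Al 1817, Si 1577.
So the second ionization energies run Si < Al.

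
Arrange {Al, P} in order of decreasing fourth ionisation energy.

After 3 electrons have been removed, what remains? Al³⁺ is the bare [Ne] core; P³⁺ still has 2 valence electrons.
Core electrons are held far more tightly than valence electrons, so Al tops the IE_4 order.
Approximate IE_4 values (kJ/mol): Al 11577, P 4964.
Hence IE_4: P < Al.

Al > P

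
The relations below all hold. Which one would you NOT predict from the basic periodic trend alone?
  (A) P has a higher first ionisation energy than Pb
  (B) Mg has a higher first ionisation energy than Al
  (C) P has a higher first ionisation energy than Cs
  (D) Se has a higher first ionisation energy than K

(B)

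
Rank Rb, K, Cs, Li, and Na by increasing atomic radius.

Li < Na < K < Rb < Cs

Li is in period 2, group 1; Na is in period 3, group 1; K is in period 4, group 1; Rb is in period 5, group 1; Cs is in period 6, group 1.
Across a period the added protons contract the valence shell; down a group each new principal shell makes the atom larger.
All are in group 1, so atomic radius increases down the group.
So from smallest to largest: Li < Na < K < Rb < Cs.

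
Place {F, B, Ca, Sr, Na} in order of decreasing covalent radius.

Sr > Ca > Na > B > F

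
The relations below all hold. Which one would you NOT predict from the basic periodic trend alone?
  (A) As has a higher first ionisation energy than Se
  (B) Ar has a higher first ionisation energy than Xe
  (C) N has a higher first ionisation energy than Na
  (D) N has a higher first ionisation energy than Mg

(A)

The general trend: first ionisation energy increases across a period and decreases down a group.
(A) As (period 4, group 15) vs Se (period 4, group 16): the stated order contradicts the simple trend.
(B) Ar (period 3, group 18) vs Xe (period 5, group 18): the stated order agrees with the simple trend.
(C) N (period 2, group 15) vs Na (period 3, group 1): the stated order agrees with the simple trend.
(D) N (period 2, group 15) vs Mg (period 3, group 2): the stated order agrees with the simple trend.
The exception is (A): Se (4p⁴) ionizes more easily than half-filled As (4p³).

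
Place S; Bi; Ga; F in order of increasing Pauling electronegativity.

F is in period 2, group 17; S is in period 3, group 16; Ga is in period 4, group 13; Bi is in period 6, group 15.
Atoms toward the upper right of the periodic table pull bonding electrons most strongly.
These span different periods and groups, so the two trends combine.
Bi > Ga: the two effects oppose for this pair; the across-period effect wins (2.02 vs 1.81).
S > Bi: relative to Bi, both the across-period and down-group shifts push S's electronegativity up.
F > S: relative to S, both the across-period and down-group shifts push F's electronegativity up.
Tabulated electronegativity (Pauling): F 3.98, S 2.58, Ga 1.81, Bi 2.02.
So from lowest to highest: Ga < Bi < S < F.

Ga, Bi, S, F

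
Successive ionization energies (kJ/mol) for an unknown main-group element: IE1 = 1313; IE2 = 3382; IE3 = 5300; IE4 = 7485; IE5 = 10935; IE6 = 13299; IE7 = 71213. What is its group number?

Group 16

Look for the largest jump between consecutive ionization energies: IE7/IE6 ≈ 5.4, far larger than any earlier ratio.
That jump marks the point where a core electron is being removed. So the atom has 6 valence electrons.
A main-group element with 6 valence electrons is in group 16.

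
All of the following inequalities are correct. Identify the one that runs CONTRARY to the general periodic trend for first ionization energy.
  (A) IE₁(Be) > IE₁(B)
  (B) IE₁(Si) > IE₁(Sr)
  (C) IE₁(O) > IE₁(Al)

The general trend: first ionization energy increases across a period and decreases down a group.
(A) Be (period 2, group 2) vs B (period 2, group 13): the stated order contradicts the simple trend.
(B) Si (period 3, group 14) vs Sr (period 5, group 2): the stated order agrees with the simple trend.
(C) O (period 2, group 16) vs Al (period 3, group 13): the stated order agrees with the simple trend.
The exception is (A): removing B's lone 2p electron is easier than breaking Be's filled 2s².

(A)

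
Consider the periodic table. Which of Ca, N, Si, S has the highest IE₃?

Ca

After 2 electrons have been removed, what remains? Ca²⁺ is the bare [Ar] core; N²⁺ still has 3 valence electrons; Si²⁺ still has 2 valence electrons; S²⁺ still has 4 valence electrons.
Breaking into a closed-shell core is much more expensive than removing a leftover valence electron — Ca has the largest IE_3 here.
Valence configurations: N²⁺ [He]2s²2p¹, Si²⁺ [Ne]3s², S²⁺ [Ne]3s²3p².
Tabulated IE_3 (kJ/mol): Ca 4912, N 4578, Si 3232, S 3357.
So the third ionization energies run Si < S < N < Ca.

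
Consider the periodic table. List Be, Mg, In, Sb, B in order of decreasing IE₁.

Be > Sb > B > Mg > In

Be is in period 2, group 2; B is in period 2, group 13; Mg is in period 3, group 2; In is in period 5, group 13; Sb is in period 5, group 15.
Removing the outermost electron gets harder across a period and easier down a group.
Neither a single period nor a single group — weigh both effects.
Mg > In: period and group pull opposite ways; the down-group shift dominates (738 vs 558 kJ/mol).
B > Mg: relative to Mg, both the across-period and down-group shifts push B's first ionization energy up.
Sb > B: the two effects oppose for this pair; the across-period effect wins (831 vs 801 kJ/mol).
Be > Sb: the two effects oppose for this pair; the down-group effect wins (900 vs 831 kJ/mol).
Note the exception: Be has a higher first ionization energy than B, contrary to the simple trend — removing B's lone 2p electron is easier than breaking Be's filled 2s².
Approximate values (kJ/mol): Be 900, B 801, Mg 738, In 558, Sb 831.
So from highest to lowest: Be > Sb > B > Mg > In.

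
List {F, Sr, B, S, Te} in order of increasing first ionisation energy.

Sr < B < Te < S < F

IE₁ increases left→right with effective nuclear charge and decreases top→bottom as the valence shell moves farther out.
These span different periods and groups, so the two trends combine.
B > Sr: relative to Sr, both the across-period and down-group shifts push B's first ionization energy up.
Te > B: the two effects oppose for this pair; the across-period effect wins (869 vs 801 kJ/mol).
S > Te: S sits above Te in group 16, so the down-group effect alone puts S higher.
F > S: relative to S, both the across-period and down-group shifts push F's first ionization energy up.
Tabulated first ionization energy (kJ/mol): B 801, F 1681, S 1000, Sr 550, Te 869.
So from lowest to highest: Sr < B < Te < S < F.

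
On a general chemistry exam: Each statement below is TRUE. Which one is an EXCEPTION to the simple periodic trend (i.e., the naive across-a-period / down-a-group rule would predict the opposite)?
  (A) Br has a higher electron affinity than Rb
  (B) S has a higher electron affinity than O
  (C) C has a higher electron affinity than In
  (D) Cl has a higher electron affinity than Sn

The general trend: electron affinity increases across a period and decreases down a group.
(A) Br (period 4, group 17) vs Rb (period 5, group 1): the stated order agrees with the simple trend.
(B) S (period 3, group 16) vs O (period 2, group 16): the stated order contradicts the simple trend.
(C) C (period 2, group 14) vs In (period 5, group 13): the stated order agrees with the simple trend.
(D) Cl (period 3, group 17) vs Sn (period 5, group 14): the stated order agrees with the simple trend.
The exception is (B): the compact 2p subshell of O repels the added electron more than S's larger 3p does.

(B)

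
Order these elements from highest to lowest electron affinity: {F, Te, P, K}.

F > Te > P > K

F is in period 2, group 17; P is in period 3, group 15; K is in period 4, group 1; Te is in period 5, group 16.
Atoms with high Z_eff and room in the valence shell (especially the halogens) have the most exothermic electron affinities.
These span different periods and groups, so the two trends combine.
P > K: relative to K, both the across-period and down-group shifts push P's electron affinity up.
Te > P: the two effects oppose for this pair; the across-period effect wins (190 vs 72 kJ/mol).
F > Te: relative to Te, both the across-period and down-group shifts push F's electron affinity up.
Tabulated electron affinity (kJ/mol): F 328, P 72, K 48, Te 190.
So from highest to lowest: F > Te > P > K.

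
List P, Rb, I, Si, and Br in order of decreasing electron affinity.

Br > I > Si > P > Rb

Si is in period 3, group 14; P is in period 3, group 15; Br is in period 4, group 17; Rb is in period 5, group 1; I is in period 5, group 17.
Adding an electron releases more energy for atoms nearer the top right (short of the noble gases).
These span different periods and groups, so the two trends combine.
P > Rb: relative to Rb, both the across-period and down-group shifts push P's electron affinity up.
Si > P: this pair runs against the simple trend — see the exception note.
I > Si: period and group pull opposite ways; the across-period shift dominates (295 vs 134 kJ/mol).
Br > I: Br sits above I in group 17, so the down-group effect alone puts Br higher.
Note the exception: Si has a higher electron affinity than P, contrary to the simple trend — adding an electron to P's half-filled 3p³ is unfavourable, so Si (3p²) has the more exothermic EA.
Tabulated electron affinity (kJ/mol): Si 134, P 72, Br 325, Rb 47, I 295.
So from highest to lowest: Br > I > Si > P > Rb.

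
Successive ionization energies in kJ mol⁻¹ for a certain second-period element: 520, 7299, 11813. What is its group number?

Look for the largest jump between consecutive ionization energies: IE2/IE1 ≈ 14.0, far larger than any earlier ratio.
That jump marks the point where a core electron is being removed. So the atom has 1 valence electron.
A main-group element with 1 valence electron is in group 1.

Group 1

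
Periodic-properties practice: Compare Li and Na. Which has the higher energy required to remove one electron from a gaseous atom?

Li is in period 2, group 1; Na is in period 3, group 1.
First ionization energy rises across a period (greater Z_eff holds electrons more tightly) and falls down a group (valence electrons are farther from the nucleus).
All are in group 1, so first ionization energy increases up the group.
So Li has the higher energy required to remove one electron from a gaseous atom (Li > Na).

Li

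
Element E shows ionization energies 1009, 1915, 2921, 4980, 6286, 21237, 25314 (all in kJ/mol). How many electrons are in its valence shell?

Look for the largest jump between consecutive ionization energies: IE6/IE5 ≈ 3.4, far larger than any earlier ratio.
That jump marks the point where a core electron is being removed. So the atom has 5 valence electrons.

5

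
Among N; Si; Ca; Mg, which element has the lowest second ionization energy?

Ca

After 1 electron has been removed, what remains? N⁺ still has 4 valence electrons; Si⁺ still has 3 valence electrons; Ca⁺ still has 1 valence electron; Mg⁺ still has 1 valence electron.
All are still removing valence electrons, so compare the +1 ions as you would atoms: IE_2 generally rises across a period (higher Z_eff) and falls down a group (larger shell), subject to the usual subshell exceptions.
Valence configurations: N⁺ [He]2s²2p², Si⁺ [Ne]3s²3p¹, Ca⁺ [Ar]4s¹, Mg⁺ [Ne]3s¹.
The numbers (kJ/mol): N 2856, Si 1577, Ca 1145, Mg 1451.
Hence IE_2: Ca < Mg < Si < N.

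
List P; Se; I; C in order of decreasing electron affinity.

I > Se > C > P

Atoms with high Z_eff and room in the valence shell (especially the halogens) have the most exothermic electron affinities.
A diagonal step moves right (one effect) and down (the opposite effect) at once.
C > P: period and group pull opposite ways; the down-group shift dominates (122 vs 72 kJ/mol).
Se > C: period and group pull opposite ways; the across-period shift dominates (195 vs 122 kJ/mol).
I > Se: period and group pull opposite ways; the across-period shift dominates (295 vs 195 kJ/mol).
Approximate values (kJ/mol): C 122, P 72, Se 195, I 295.
So from highest to lowest: I > Se > C > P.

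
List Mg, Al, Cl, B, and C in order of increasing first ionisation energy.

Al < Mg < B < C < Cl

B is in period 2, group 13; C is in period 2, group 14; Mg is in period 3, group 2; Al is in period 3, group 13; Cl is in period 3, group 17.
Removing the outermost electron gets harder across a period and easier down a group.
Here both period and group differ, so the two effects have to be weighed against each other.
Mg > Al: this pair runs against the simple trend — see the exception note.
B > Mg: relative to Mg, both the across-period and down-group shifts push B's first ionization energy up.
C > B: C lies to the right of B in period 2, so the across-period effect alone puts C higher.
Cl > C: period and group pull opposite ways; the across-period shift dominates (1251 vs 1086 kJ/mol).
Note the exception: Mg has a higher first ionization energy than Al, contrary to the simple trend — Al's single 3p electron is easier to remove than one from Mg's filled 3s².
For reference (kJ/mol): B 801, C 1086, Mg 738, Al 578, Cl 1251.
So from lowest to highest: Al < Mg < B < C < Cl.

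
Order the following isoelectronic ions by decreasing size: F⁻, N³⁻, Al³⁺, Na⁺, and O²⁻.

N³⁻ > O²⁻ > F⁻ > Na⁺ > Al³⁺

All of these have 10 electrons, so size is governed by nuclear charge alone: the more protons, the stronger the pull on the same electron cloud, and the smaller the ion.
Nuclear charges: Al³⁺ (Z=13), Na⁺ (Z=11), F⁻ (Z=9), O²⁻ (Z=8), N³⁻ (Z=7).
Largest to smallest: N³⁻ > O²⁻ > F⁻ > Na⁺ > Al³⁺.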